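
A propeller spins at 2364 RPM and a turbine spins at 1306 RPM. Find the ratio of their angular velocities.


Given: RPM_A = 2364, RPM_B = 1306
omega = 2*pi*RPM/60, so omega_A/omega_B = RPM_A / RPM_B
omega_A/omega_B = 2364 / 1306
omega_A/omega_B = 1182/653

1182/653


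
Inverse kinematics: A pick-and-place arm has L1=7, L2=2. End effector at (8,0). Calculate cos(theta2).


Given: L1 = 7, L2 = 2, target (x, y) = (8, 0)
Using cos(theta2) = (x^2 + y^2 - L1^2 - L2^2) / (2*L1*L2)
x^2 + y^2 = 8^2 + 0 = 64
L1^2 + L2^2 = 49 + 4 = 53
Numerator = 64 - 53 = 11
Denominator = 2*7*2 = 28
cos(theta2) = 11/28 = 11/28

11/28


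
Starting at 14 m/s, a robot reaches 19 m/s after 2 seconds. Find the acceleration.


Given: initial velocity v0 = 14 m/s, final velocity v = 19 m/s, time t = 2 s
Using a = (v - v0) / t
a = (19 - 14) / 2
a = 5 / 2
a = 5/2 m/s^2

5/2 m/s^2


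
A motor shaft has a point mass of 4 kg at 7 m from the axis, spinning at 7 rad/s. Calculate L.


Given: m = 4 kg, r = 7 m, omega = 7 rad/s
For a point mass: I = m*r^2
I = 4*7^2 = 4*49 = 196
L = I*omega = 196*7
L = 1372 kg*m^2/s

1372 kg*m^2/s


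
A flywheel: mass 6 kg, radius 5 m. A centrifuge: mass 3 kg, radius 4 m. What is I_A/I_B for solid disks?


Given: M1=6 kg, R1=5 m, M2=3 kg, R2=4 m
For a disk: I = (1/2)*M*R^2, so I_A/I_B = (M1*R1^2)/(M2*R2^2)
M1*R1^2 = 6*25 = 150
M2*R2^2 = 3*16 = 48
I_A/I_B = 150/48 = 25/8

25/8


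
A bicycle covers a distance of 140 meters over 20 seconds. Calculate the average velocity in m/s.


Given: distance d = 140 m, time t = 20 s
Using v = d / t
v = 140 / 20
v = 7 m/s

7 m/s


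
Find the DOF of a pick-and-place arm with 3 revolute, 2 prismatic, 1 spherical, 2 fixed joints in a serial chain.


Given: serial robot with 3 revolute, 2 prismatic, 1 spherical, 2 fixed joints
DOF contribution per joint type: revolute=1, prismatic=1, spherical=3, fixed=0
DOF = 3*1 + 2*1 + 1*3 + 2*0
DOF = 8

8


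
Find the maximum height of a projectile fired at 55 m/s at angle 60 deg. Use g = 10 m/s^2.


Given: v0 = 55 m/s, theta = 60 deg, g = 10 m/s^2
sin^2(60) = 3/4
Using H = v0^2 * sin^2(theta) / (2*g)
H = 55^2 * 3/4 / (2*10)
H = 3025 * 3/4 / 20
H = 9075/4 / 20
H = 1815/16 m

1815/16 m


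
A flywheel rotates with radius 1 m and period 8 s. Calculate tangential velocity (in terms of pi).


Given: radius r = 1 m, period T = 8 s
Using v = 2*pi*r / T
v = 2*pi*1 / 8
v = 2*pi / 8
v = 1/4*pi m/s

1/4*pi m/s


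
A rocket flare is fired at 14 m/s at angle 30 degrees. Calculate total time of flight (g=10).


Given: v0 = 14 m/s, theta = 30 deg, g = 10 m/s^2
sin(30) = 1/2
Using T = 2*v0*sin(theta) / g
T = 2*14*1/2 / 10
T = 14 / 10
T = 7/5 s

7/5 s


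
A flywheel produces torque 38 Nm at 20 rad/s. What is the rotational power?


Given: tau = 38 Nm, omega = 20 rad/s
Using P = tau * omega
P = 38 * 20
P = 760 W

760 W


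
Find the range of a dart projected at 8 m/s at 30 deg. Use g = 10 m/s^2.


Given: v0 = 8 m/s, theta = 30 deg, g = 10 m/s^2
sin(2*30) = sin(60) = sqrt(3)/2
Using R = v0^2 * sin(2*theta) / g
R = 8^2 * (sqrt(3)/2) / 10
R = 64 * sqrt(3) / 20
R = 16/5*sqrt(3) m

16/5*sqrt(3) m


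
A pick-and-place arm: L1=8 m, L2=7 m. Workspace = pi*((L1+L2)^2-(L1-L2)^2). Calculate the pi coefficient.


Given: L1 = 8, L2 = 7
(L1+L2)^2 = (15)^2 = 225
(L1-L2)^2 = (1)^2 = 1
Difference = 225 - 1 = 224
This equals 4*L1*L2 = 4*8*7 = 224
Workspace area = 224*pi

224


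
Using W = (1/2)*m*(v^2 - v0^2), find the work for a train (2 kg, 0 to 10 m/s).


Given: m = 2 kg, v0 = 0 m/s, v = 10 m/s
Using W = (1/2)*m*(v^2 - v0^2)
v^2 = 10^2 = 100
v0^2 = 0^2 = 0
v^2 - v0^2 = 100 - 0 = 100
W = (1/2)*2*100 = 100 J

100 J


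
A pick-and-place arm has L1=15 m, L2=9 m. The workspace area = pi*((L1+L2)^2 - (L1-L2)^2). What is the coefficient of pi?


Given: L1 = 15, L2 = 9
(L1+L2)^2 = (24)^2 = 576
(L1-L2)^2 = (6)^2 = 36
Difference = 576 - 36 = 540
This equals 4*L1*L2 = 4*15*9 = 540
Workspace area = 540*pi

540


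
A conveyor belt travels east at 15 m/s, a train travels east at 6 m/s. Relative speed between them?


Given: v_A = 15 m/s east, v_B = 6 m/s east
Both move in the same direction; relative speed = |v_A - v_B|
|15 - 6| = |9|
= 9 m/s

9 m/s


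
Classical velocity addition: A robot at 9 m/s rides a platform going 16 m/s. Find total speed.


Given: object velocity = 9 m/s, platform velocity = 16 m/s (same direction)
Using classical velocity addition: v_total = v_object + v_platform
v_total = 9 + 16
v_total = 25 m/s

25 m/s


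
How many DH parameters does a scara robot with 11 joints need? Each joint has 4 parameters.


Given: 11 joints, 4 DH parameters per joint (d, theta, a, alpha)
Total DH parameters = number_of_joints * 4
Total = 11 * 4
Total = 44

44


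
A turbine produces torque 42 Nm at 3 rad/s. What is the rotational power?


Given: tau = 42 Nm, omega = 3 rad/s
Using P = tau * omega
P = 42 * 3
P = 126 W

126 W


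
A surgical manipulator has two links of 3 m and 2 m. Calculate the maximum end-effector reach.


Given: L1 = 3 m, L2 = 2 m
For a 2-link planar arm, max reach = L1 + L2 (fully extended)
Max reach = 3 + 2
Max reach = 5 m

5 m


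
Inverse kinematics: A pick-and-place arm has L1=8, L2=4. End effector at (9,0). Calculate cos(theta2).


Given: L1 = 8, L2 = 4, target (x, y) = (9, 0)
Using cos(theta2) = (x^2 + y^2 - L1^2 - L2^2) / (2*L1*L2)
x^2 + y^2 = 9^2 + 0 = 81
L1^2 + L2^2 = 64 + 16 = 80
Numerator = 81 - 80 = 1
Denominator = 2*8*4 = 64
cos(theta2) = 1/64 = 1/64

1/64


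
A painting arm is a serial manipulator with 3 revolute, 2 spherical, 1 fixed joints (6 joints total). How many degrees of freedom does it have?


Given: serial robot with 3 revolute, 2 spherical, 1 fixed joints
DOF contribution per joint type: revolute=1, prismatic=1, spherical=3, fixed=0
DOF = 3*1 + 2*3 + 1*0
DOF = 9

9


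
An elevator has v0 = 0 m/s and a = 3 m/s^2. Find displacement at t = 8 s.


Given: v0 = 0 m/s, a = 3 m/s^2, t = 8 s
Using s = v0*t + (1/2)*a*t^2
s = 0*8 + (1/2)*3*8^2
s = 0 + (1/2)*192
s = 0 + 96
s = 96

96 m


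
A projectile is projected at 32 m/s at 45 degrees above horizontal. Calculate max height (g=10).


Given: v0 = 32 m/s, theta = 45 deg, g = 10 m/s^2
sin^2(45) = 1/2
Using H = v0^2 * sin^2(theta) / (2*g)
H = 32^2 * 1/2 / (2*10)
H = 1024 * 1/2 / 20
H = 512 / 20
H = 128/5 m

128/5 m


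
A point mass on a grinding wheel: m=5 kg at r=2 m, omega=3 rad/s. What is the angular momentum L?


Given: m = 5 kg, r = 2 m, omega = 3 rad/s
For a point mass: I = m*r^2
I = 5*2^2 = 5*4 = 20
L = I*omega = 20*3
L = 60 kg*m^2/s

60 kg*m^2/s


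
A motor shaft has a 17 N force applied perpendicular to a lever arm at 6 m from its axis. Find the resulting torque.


Given: F = 17 N, r = 6 m, angle = 90 deg (perpendicular)
Using tau = F * r * sin(90)
sin(90) = 1
tau = 17 * 6 * 1
tau = 102 Nm

102 Nm


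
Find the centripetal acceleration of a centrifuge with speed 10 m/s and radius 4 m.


Given: v = 10 m/s, r = 4 m
Using a_c = v^2 / r
a_c = 10^2 / 4
a_c = 100 / 4
a_c = 25 m/s^2

25 m/s^2


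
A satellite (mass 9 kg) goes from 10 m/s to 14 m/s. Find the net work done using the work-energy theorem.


Given: m = 9 kg, v0 = 10 m/s, v = 14 m/s
Using W = (1/2)*m*(v^2 - v0^2)
v^2 = 14^2 = 196
v0^2 = 10^2 = 100
v^2 - v0^2 = 196 - 100 = 96
W = (1/2)*9*96 = 432 J

432 J


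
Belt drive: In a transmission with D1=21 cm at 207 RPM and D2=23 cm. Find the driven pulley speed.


Given: D1 = 21 cm, w1 = 207 RPM, D2 = 23 cm
Using D1*w1 = D2*w2
w2 = D1*w1 / D2
w2 = 21*207 / 23
w2 = 4347 / 23
w2 = 189 RPM

189 RPM


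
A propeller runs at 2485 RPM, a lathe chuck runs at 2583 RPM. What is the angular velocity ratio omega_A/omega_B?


Given: RPM_A = 2485, RPM_B = 2583
omega = 2*pi*RPM/60, so omega_A/omega_B = RPM_A / RPM_B
omega_A/omega_B = 2485 / 2583
omega_A/omega_B = 355/369

355/369


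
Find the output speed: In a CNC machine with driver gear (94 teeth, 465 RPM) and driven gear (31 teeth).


Given: N1 = 94 teeth, w1 = 465 RPM, N2 = 31 teeth
Using N1*w1 = N2*w2
w2 = N1*w1 / N2
w2 = 94*465 / 31
w2 = 43710 / 31
w2 = 1410 RPM

1410 RPM


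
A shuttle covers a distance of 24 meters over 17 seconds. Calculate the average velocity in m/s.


Given: distance d = 24 m, time t = 17 s
Using v = d / t
v = 24 / 17
v = 24/17 m/s

24/17 m/s


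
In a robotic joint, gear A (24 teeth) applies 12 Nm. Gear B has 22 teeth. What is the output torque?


Given: N1 = 24, N2 = 22, T1 = 12 Nm
Using T2/T1 = N2/N1
T2 = T1 * N2 / N1
T2 = 12 * 22 / 24
T2 = 264 / 24
T2 = 11 Nm

11 Nm


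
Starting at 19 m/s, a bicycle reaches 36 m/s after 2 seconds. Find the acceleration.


Given: initial velocity v0 = 19 m/s, final velocity v = 36 m/s, time t = 2 s
Using a = (v - v0) / t
a = (36 - 19) / 2
a = 17 / 2
a = 17/2 m/s^2

17/2 m/s^2


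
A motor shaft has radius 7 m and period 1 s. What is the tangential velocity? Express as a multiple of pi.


Given: radius r = 7 m, period T = 1 s
Using v = 2*pi*r / T
v = 2*pi*7 / 1
v = 14*pi / 1
v = 14*pi m/s

14*pi m/s


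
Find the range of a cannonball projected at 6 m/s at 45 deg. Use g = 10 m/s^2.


Given: v0 = 6 m/s, theta = 45 deg, g = 10 m/s^2
sin(2*45) = sin(90) = 1
Using R = v0^2 * sin(2*theta) / g
R = 6^2 * 1 / 10
R = 36 / 10
R = 18/5 m

18/5 m


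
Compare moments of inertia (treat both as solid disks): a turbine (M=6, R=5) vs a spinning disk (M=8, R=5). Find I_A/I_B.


Given: M1=6 kg, R1=5 m, M2=8 kg, R2=5 m
For a disk: I = (1/2)*M*R^2, so I_A/I_B = (M1*R1^2)/(M2*R2^2)
M1*R1^2 = 6*25 = 150
M2*R2^2 = 8*25 = 200
I_A/I_B = 150/200 = 3/4

3/4


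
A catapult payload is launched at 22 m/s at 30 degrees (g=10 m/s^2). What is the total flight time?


Given: v0 = 22 m/s, theta = 30 deg, g = 10 m/s^2
sin(30) = 1/2
Using T = 2*v0*sin(theta) / g
T = 2*22*1/2 / 10
T = 22 / 10
T = 11/5 s

11/5 s


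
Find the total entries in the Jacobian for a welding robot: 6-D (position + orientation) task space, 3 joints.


Given: task space dimension = 6, joints = 3
Jacobian is a 6 x 3 matrix
Total entries = rows * columns
Total = 6 * 3
Total = 18

18


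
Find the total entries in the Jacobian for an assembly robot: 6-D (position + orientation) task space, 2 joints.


Given: task space dimension = 6, joints = 2
Jacobian is a 6 x 2 matrix
Total entries = rows * columns
Total = 6 * 2
Total = 12

12


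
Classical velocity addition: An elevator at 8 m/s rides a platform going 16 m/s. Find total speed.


Given: object velocity = 8 m/s, platform velocity = 16 m/s (same direction)
Using classical velocity addition: v_total = v_object + v_platform
v_total = 8 + 16
v_total = 24 m/s

24 m/s


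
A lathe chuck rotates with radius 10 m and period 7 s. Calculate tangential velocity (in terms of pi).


Given: radius r = 10 m, period T = 7 s
Using v = 2*pi*r / T
v = 2*pi*10 / 7
v = 20*pi / 7
v = 20/7*pi m/s

20/7*pi m/s


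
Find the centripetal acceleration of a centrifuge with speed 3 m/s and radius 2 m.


Given: v = 3 m/s, r = 2 m
Using a_c = v^2 / r
a_c = 3^2 / 2
a_c = 9 / 2
a_c = 9/2 m/s^2

9/2 m/s^2


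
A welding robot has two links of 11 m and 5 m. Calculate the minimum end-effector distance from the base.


Given: L1 = 11 m, L2 = 5 m
For a 2-link planar arm, min reach = |L1 - L2| (second link folded back)
Min reach = |11 - 5|
Min reach = 6 m

6 m


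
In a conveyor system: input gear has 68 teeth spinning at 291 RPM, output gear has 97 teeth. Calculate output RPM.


Given: N1 = 68 teeth, w1 = 291 RPM, N2 = 97 teeth
Using N1*w1 = N2*w2
w2 = N1*w1 / N2
w2 = 68*291 / 97
w2 = 19788 / 97
w2 = 204 RPM

204 RPM


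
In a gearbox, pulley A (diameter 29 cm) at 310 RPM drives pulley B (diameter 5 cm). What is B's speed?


Given: D1 = 29 cm, w1 = 310 RPM, D2 = 5 cm
Using D1*w1 = D2*w2
w2 = D1*w1 / D2
w2 = 29*310 / 5
w2 = 8990 / 5
w2 = 1798 RPM

1798 RPM


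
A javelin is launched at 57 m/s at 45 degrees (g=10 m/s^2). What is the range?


Given: v0 = 57 m/s, theta = 45 deg, g = 10 m/s^2
sin(2*45) = sin(90) = 1
Using R = v0^2 * sin(2*theta) / g
R = 57^2 * 1 / 10
R = 3249 / 10
R = 3249/10 m

3249/10 m


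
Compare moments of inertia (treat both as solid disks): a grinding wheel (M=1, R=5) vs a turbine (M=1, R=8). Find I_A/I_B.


Given: M1=1 kg, R1=5 m, M2=1 kg, R2=8 m
For a disk: I = (1/2)*M*R^2, so I_A/I_B = (M1*R1^2)/(M2*R2^2)
M1*R1^2 = 1*25 = 25
M2*R2^2 = 1*64 = 64
I_A/I_B = 25/64 = 25/64

25/64


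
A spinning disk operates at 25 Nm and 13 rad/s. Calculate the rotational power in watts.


Given: tau = 25 Nm, omega = 13 rad/s
Using P = tau * omega
P = 25 * 13
P = 325 W

325 W


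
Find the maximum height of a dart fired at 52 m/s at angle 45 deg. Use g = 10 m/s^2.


Given: v0 = 52 m/s, theta = 45 deg, g = 10 m/s^2
sin^2(45) = 1/2
Using H = v0^2 * sin^2(theta) / (2*g)
H = 52^2 * 1/2 / (2*10)
H = 2704 * 1/2 / 20
H = 1352 / 20
H = 338/5 m

338/5 m


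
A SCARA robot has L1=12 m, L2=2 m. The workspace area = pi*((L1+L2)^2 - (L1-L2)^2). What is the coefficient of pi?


Given: L1 = 12, L2 = 2
(L1+L2)^2 = (14)^2 = 196
(L1-L2)^2 = (10)^2 = 100
Difference = 196 - 100 = 96
This equals 4*L1*L2 = 4*12*2 = 96
Workspace area = 96*pi

96


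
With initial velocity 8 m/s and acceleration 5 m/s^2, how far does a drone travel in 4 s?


Given: v0 = 8 m/s, a = 5 m/s^2, t = 4 s
Using s = v0*t + (1/2)*a*t^2
s = 8*4 + (1/2)*5*4^2
s = 32 + (1/2)*80
s = 32 + 40
s = 72

72 m


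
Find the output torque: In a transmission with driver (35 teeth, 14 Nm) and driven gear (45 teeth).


Given: N1 = 35, N2 = 45, T1 = 14 Nm
Using T2/T1 = N2/N1
T2 = T1 * N2 / N1
T2 = 14 * 45 / 35
T2 = 630 / 35
T2 = 18 Nm

18 Nm


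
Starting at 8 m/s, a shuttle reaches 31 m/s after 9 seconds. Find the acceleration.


Given: initial velocity v0 = 8 m/s, final velocity v = 31 m/s, time t = 9 s
Using a = (v - v0) / t
a = (31 - 8) / 9
a = 23 / 9
a = 23/9 m/s^2

23/9 m/s^2


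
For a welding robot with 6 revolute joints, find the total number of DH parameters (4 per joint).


Given: 6 joints, 4 DH parameters per joint (d, theta, a, alpha)
Total DH parameters = number_of_joints * 4
Total = 6 * 4
Total = 24

24


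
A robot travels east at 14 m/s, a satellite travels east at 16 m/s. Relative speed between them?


Given: v_A = 14 m/s east, v_B = 16 m/s east
Both move in the same direction; relative speed = |v_A - v_B|
|14 - 16| = |-2|
= 2 m/s

2 m/s


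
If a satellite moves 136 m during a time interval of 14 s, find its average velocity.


Given: distance d = 136 m, time t = 14 s
Using v = d / t
v = 136 / 14
v = 68/7 m/s

68/7 m/s


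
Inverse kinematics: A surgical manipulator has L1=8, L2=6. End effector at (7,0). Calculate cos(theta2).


Given: L1 = 8, L2 = 6, target (x, y) = (7, 0)
Using cos(theta2) = (x^2 + y^2 - L1^2 - L2^2) / (2*L1*L2)
x^2 + y^2 = 7^2 + 0 = 49
L1^2 + L2^2 = 64 + 36 = 100
Numerator = 49 - 100 = -51
Denominator = 2*8*6 = 96
cos(theta2) = -51/96 = -17/32

-17/32


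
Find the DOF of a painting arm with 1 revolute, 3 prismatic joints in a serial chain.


Given: serial robot with 1 revolute, 3 prismatic joints
DOF contribution per joint type: revolute=1, prismatic=1, spherical=3, fixed=0
DOF = 1*1 + 3*1
DOF = 4

4


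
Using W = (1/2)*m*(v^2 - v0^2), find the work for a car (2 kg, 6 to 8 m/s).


Given: m = 2 kg, v0 = 6 m/s, v = 8 m/s
Using W = (1/2)*m*(v^2 - v0^2)
v^2 = 8^2 = 64
v0^2 = 6^2 = 36
v^2 - v0^2 = 64 - 36 = 28
W = (1/2)*2*28 = 28 J

28 J


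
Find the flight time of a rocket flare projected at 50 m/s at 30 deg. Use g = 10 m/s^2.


Given: v0 = 50 m/s, theta = 30 deg, g = 10 m/s^2
sin(30) = 1/2
Using T = 2*v0*sin(theta) / g
T = 2*50*1/2 / 10
T = 50 / 10
T = 5 s

5 s


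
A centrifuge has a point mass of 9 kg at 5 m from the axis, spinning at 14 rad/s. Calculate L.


Given: m = 9 kg, r = 5 m, omega = 14 rad/s
For a point mass: I = m*r^2
I = 9*5^2 = 9*25 = 225
L = I*omega = 225*14
L = 3150 kg*m^2/s

3150 kg*m^2/s


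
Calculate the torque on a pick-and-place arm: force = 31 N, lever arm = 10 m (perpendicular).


Given: F = 31 N, r = 10 m, angle = 90 deg (perpendicular)
Using tau = F * r * sin(90)
sin(90) = 1
tau = 31 * 10 * 1
tau = 310 Nm

310 Nm


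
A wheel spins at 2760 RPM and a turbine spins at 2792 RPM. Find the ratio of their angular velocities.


Given: RPM_A = 2760, RPM_B = 2792
omega = 2*pi*RPM/60, so omega_A/omega_B = RPM_A / RPM_B
omega_A/omega_B = 2760 / 2792
omega_A/omega_B = 345/349

345/349


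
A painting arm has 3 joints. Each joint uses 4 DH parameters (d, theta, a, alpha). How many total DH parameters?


Given: 3 joints, 4 DH parameters per joint (d, theta, a, alpha)
Total DH parameters = number_of_joints * 4
Total = 3 * 4
Total = 12

12


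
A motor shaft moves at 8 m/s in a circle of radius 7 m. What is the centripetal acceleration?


Given: v = 8 m/s, r = 7 m
Using a_c = v^2 / r
a_c = 8^2 / 7
a_c = 64 / 7
a_c = 64/7 m/s^2

64/7 m/s^2


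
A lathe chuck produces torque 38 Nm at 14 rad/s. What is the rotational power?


Given: tau = 38 Nm, omega = 14 rad/s
Using P = tau * omega
P = 38 * 14
P = 532 W

532 W


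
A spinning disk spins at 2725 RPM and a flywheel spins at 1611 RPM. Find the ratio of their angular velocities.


Given: RPM_A = 2725, RPM_B = 1611
omega = 2*pi*RPM/60, so omega_A/omega_B = RPM_A / RPM_B
omega_A/omega_B = 2725 / 1611
omega_A/omega_B = 2725/1611

2725/1611


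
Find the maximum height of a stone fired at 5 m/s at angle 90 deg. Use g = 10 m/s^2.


Given: v0 = 5 m/s, theta = 90 deg, g = 10 m/s^2
sin^2(90) = 1
Using H = v0^2 * sin^2(theta) / (2*g)
H = 5^2 * 1 / (2*10)
H = 25 * 1 / 20
H = 25 / 20
H = 5/4 m

5/4 m


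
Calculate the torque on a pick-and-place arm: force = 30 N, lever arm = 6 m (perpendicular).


Given: F = 30 N, r = 6 m, angle = 90 deg (perpendicular)
Using tau = F * r * sin(90)
sin(90) = 1
tau = 30 * 6 * 1
tau = 180 Nm

180 Nm


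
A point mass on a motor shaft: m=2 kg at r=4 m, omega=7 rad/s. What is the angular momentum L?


Given: m = 2 kg, r = 4 m, omega = 7 rad/s
For a point mass: I = m*r^2
I = 2*4^2 = 2*16 = 32
L = I*omega = 32*7
L = 224 kg*m^2/s

224 kg*m^2/s


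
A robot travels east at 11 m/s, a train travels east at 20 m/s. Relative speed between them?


Given: v_A = 11 m/s east, v_B = 20 m/s east
Both move in the same direction; relative speed = |v_A - v_B|
|11 - 20| = |-9|
= 9 m/s

9 m/s


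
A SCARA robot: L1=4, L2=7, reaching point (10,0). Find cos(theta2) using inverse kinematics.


Given: L1 = 4, L2 = 7, target (x, y) = (10, 0)
Using cos(theta2) = (x^2 + y^2 - L1^2 - L2^2) / (2*L1*L2)
x^2 + y^2 = 10^2 + 0 = 100
L1^2 + L2^2 = 16 + 49 = 65
Numerator = 100 - 65 = 35
Denominator = 2*4*7 = 56
cos(theta2) = 35/56 = 5/8

5/8


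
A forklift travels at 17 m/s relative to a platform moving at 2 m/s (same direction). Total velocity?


Given: object velocity = 17 m/s, platform velocity = 2 m/s (same direction)
Using classical velocity addition: v_total = v_object + v_platform
v_total = 17 + 2
v_total = 19 m/s

19 m/s


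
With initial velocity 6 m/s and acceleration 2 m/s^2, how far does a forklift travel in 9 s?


Given: v0 = 6 m/s, a = 2 m/s^2, t = 9 s
Using s = v0*t + (1/2)*a*t^2
s = 6*9 + (1/2)*2*9^2
s = 54 + (1/2)*162
s = 54 + 81
s = 135

135 m


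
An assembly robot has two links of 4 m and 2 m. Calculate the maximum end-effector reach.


Given: L1 = 4 m, L2 = 2 m
For a 2-link planar arm, max reach = L1 + L2 (fully extended)
Max reach = 4 + 2
Max reach = 6 m

6 m


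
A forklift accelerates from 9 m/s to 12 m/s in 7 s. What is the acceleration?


Given: initial velocity v0 = 9 m/s, final velocity v = 12 m/s, time t = 7 s
Using a = (v - v0) / t
a = (12 - 9) / 7
a = 3 / 7
a = 3/7 m/s^2

3/7 m/s^2


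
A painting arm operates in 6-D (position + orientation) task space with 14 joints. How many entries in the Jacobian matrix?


Given: task space dimension = 6, joints = 14
Jacobian is a 6 x 14 matrix
Total entries = rows * columns
Total = 6 * 14
Total = 84

84


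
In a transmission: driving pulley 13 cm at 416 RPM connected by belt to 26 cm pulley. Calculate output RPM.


Given: D1 = 13 cm, w1 = 416 RPM, D2 = 26 cm
Using D1*w1 = D2*w2
w2 = D1*w1 / D2
w2 = 13*416 / 26
w2 = 5408 / 26
w2 = 208 RPM

208 RPM


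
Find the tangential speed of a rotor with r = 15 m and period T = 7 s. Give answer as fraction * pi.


Given: radius r = 15 m, period T = 7 s
Using v = 2*pi*r / T
v = 2*pi*15 / 7
v = 30*pi / 7
v = 30/7*pi m/s

30/7*pi m/s


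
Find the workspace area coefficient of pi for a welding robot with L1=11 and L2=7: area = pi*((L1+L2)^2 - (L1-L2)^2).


Given: L1 = 11, L2 = 7
(L1+L2)^2 = (18)^2 = 324
(L1-L2)^2 = (4)^2 = 16
Difference = 324 - 16 = 308
This equals 4*L1*L2 = 4*11*7 = 308
Workspace area = 308*pi

308


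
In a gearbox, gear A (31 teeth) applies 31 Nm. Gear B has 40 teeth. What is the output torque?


Given: N1 = 31, N2 = 40, T1 = 31 Nm
Using T2/T1 = N2/N1
T2 = T1 * N2 / N1
T2 = 31 * 40 / 31
T2 = 1240 / 31
T2 = 40 Nm

40 Nm


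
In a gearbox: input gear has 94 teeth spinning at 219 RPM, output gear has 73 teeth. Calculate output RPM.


Given: N1 = 94 teeth, w1 = 219 RPM, N2 = 73 teeth
Using N1*w1 = N2*w2
w2 = N1*w1 / N2
w2 = 94*219 / 73
w2 = 20586 / 73
w2 = 282 RPM

282 RPM


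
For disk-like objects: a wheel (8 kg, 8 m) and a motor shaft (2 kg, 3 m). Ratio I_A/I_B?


Given: M1=8 kg, R1=8 m, M2=2 kg, R2=3 m
For a disk: I = (1/2)*M*R^2, so I_A/I_B = (M1*R1^2)/(M2*R2^2)
M1*R1^2 = 8*64 = 512
M2*R2^2 = 2*9 = 18
I_A/I_B = 512/18 = 256/9

256/9


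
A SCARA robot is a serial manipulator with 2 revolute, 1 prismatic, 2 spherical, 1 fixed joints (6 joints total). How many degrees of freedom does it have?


Given: serial robot with 2 revolute, 1 prismatic, 2 spherical, 1 fixed joints
DOF contribution per joint type: revolute=1, prismatic=1, spherical=3, fixed=0
DOF = 2*1 + 1*1 + 2*3 + 1*0
DOF = 9

9


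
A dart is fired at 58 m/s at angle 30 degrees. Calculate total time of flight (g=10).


Given: v0 = 58 m/s, theta = 30 deg, g = 10 m/s^2
sin(30) = 1/2
Using T = 2*v0*sin(theta) / g
T = 2*58*1/2 / 10
T = 58 / 10
T = 29/5 s

29/5 s


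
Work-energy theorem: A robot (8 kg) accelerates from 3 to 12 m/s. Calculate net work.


Given: m = 8 kg, v0 = 3 m/s, v = 12 m/s
Using W = (1/2)*m*(v^2 - v0^2)
v^2 = 12^2 = 144
v0^2 = 3^2 = 9
v^2 - v0^2 = 144 - 9 = 135
W = (1/2)*8*135 = 540 J

540 J


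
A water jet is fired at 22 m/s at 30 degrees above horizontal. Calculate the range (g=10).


Given: v0 = 22 m/s, theta = 30 deg, g = 10 m/s^2
sin(2*30) = sin(60) = sqrt(3)/2
Using R = v0^2 * sin(2*theta) / g
R = 22^2 * (sqrt(3)/2) / 10
R = 484 * sqrt(3) / 20
R = 121/5*sqrt(3) m

121/5*sqrt(3) m


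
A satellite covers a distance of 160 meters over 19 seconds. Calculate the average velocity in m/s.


Given: distance d = 160 m, time t = 19 s
Using v = d / t
v = 160 / 19
v = 160/19 m/s

160/19 m/s


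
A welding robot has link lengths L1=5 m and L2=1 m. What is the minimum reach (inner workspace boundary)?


Given: L1 = 5 m, L2 = 1 m
For a 2-link planar arm, min reach = |L1 - L2| (second link folded back)
Min reach = |5 - 1|
Min reach = 4 m

4 m


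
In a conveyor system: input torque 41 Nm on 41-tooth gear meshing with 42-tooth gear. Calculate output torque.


Given: N1 = 41, N2 = 42, T1 = 41 Nm
Using T2/T1 = N2/N1
T2 = T1 * N2 / N1
T2 = 41 * 42 / 41
T2 = 1722 / 41
T2 = 42 Nm

42 Nm


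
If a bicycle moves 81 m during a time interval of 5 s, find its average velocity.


Given: distance d = 81 m, time t = 5 s
Using v = d / t
v = 81 / 5
v = 81/5 m/s

81/5 m/s


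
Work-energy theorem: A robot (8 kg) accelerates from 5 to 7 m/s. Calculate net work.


Given: m = 8 kg, v0 = 5 m/s, v = 7 m/s
Using W = (1/2)*m*(v^2 - v0^2)
v^2 = 7^2 = 49
v0^2 = 5^2 = 25
v^2 - v0^2 = 49 - 25 = 24
W = (1/2)*8*24 = 96 J

96 J


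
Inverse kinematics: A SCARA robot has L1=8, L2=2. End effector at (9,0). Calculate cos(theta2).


Given: L1 = 8, L2 = 2, target (x, y) = (9, 0)
Using cos(theta2) = (x^2 + y^2 - L1^2 - L2^2) / (2*L1*L2)
x^2 + y^2 = 9^2 + 0 = 81
L1^2 + L2^2 = 64 + 4 = 68
Numerator = 81 - 68 = 13
Denominator = 2*8*2 = 32
cos(theta2) = 13/32 = 13/32

13/32


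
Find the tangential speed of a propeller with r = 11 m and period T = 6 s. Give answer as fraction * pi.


Given: radius r = 11 m, period T = 6 s
Using v = 2*pi*r / T
v = 2*pi*11 / 6
v = 22*pi / 6
v = 11/3*pi m/s

11/3*pi m/s


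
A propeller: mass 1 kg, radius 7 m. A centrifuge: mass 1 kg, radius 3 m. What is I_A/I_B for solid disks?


Given: M1=1 kg, R1=7 m, M2=1 kg, R2=3 m
For a disk: I = (1/2)*M*R^2, so I_A/I_B = (M1*R1^2)/(M2*R2^2)
M1*R1^2 = 1*49 = 49
M2*R2^2 = 1*9 = 9
I_A/I_B = 49/9 = 49/9

49/9


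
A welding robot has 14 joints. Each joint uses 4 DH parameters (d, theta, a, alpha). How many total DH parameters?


Given: 14 joints, 4 DH parameters per joint (d, theta, a, alpha)
Total DH parameters = number_of_joints * 4
Total = 14 * 4
Total = 56

56


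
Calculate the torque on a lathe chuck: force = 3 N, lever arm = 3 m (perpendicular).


Given: F = 3 N, r = 3 m, angle = 90 deg (perpendicular)
Using tau = F * r * sin(90)
sin(90) = 1
tau = 3 * 3 * 1
tau = 9 Nm

9 Nm


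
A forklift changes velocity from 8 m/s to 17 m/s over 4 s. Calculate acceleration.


Given: initial velocity v0 = 8 m/s, final velocity v = 17 m/s, time t = 4 s
Using a = (v - v0) / t
a = (17 - 8) / 4
a = 9 / 4
a = 9/4 m/s^2

9/4 m/s^2


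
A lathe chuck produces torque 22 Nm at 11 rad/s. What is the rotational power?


Given: tau = 22 Nm, omega = 11 rad/s
Using P = tau * omega
P = 22 * 11
P = 242 W

242 W


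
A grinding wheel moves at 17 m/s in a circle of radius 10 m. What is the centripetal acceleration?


Given: v = 17 m/s, r = 10 m
Using a_c = v^2 / r
a_c = 17^2 / 10
a_c = 289 / 10
a_c = 289/10 m/s^2

289/10 m/s^2


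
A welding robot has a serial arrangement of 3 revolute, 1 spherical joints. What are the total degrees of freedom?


Given: serial robot with 3 revolute, 1 spherical joints
DOF contribution per joint type: revolute=1, prismatic=1, spherical=3, fixed=0
DOF = 3*1 + 1*3
DOF = 6

6


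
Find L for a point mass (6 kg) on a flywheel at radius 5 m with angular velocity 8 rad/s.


Given: m = 6 kg, r = 5 m, omega = 8 rad/s
For a point mass: I = m*r^2
I = 6*5^2 = 6*25 = 150
L = I*omega = 150*8
L = 1200 kg*m^2/s

1200 kg*m^2/s


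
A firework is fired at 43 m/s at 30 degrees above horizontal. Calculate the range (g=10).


Given: v0 = 43 m/s, theta = 30 deg, g = 10 m/s^2
sin(2*30) = sin(60) = sqrt(3)/2
Using R = v0^2 * sin(2*theta) / g
R = 43^2 * (sqrt(3)/2) / 10
R = 1849 * sqrt(3) / 20
R = 1849/20*sqrt(3) m

1849/20*sqrt(3) m


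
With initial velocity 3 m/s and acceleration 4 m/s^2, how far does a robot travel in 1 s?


Given: v0 = 3 m/s, a = 4 m/s^2, t = 1 s
Using s = v0*t + (1/2)*a*t^2
s = 3*1 + (1/2)*4*1^2
s = 3 + (1/2)*4
s = 3 + 2
s = 5

5 m


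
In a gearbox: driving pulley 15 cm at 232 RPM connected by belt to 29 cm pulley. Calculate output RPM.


Given: D1 = 15 cm, w1 = 232 RPM, D2 = 29 cm
Using D1*w1 = D2*w2
w2 = D1*w1 / D2
w2 = 15*232 / 29
w2 = 3480 / 29
w2 = 120 RPM

120 RPM


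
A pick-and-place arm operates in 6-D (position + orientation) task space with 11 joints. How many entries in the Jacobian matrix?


Given: task space dimension = 6, joints = 11
Jacobian is a 6 x 11 matrix
Total entries = rows * columns
Total = 6 * 11
Total = 66

66


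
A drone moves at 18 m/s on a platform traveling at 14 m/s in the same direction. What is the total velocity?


Given: object velocity = 18 m/s, platform velocity = 14 m/s (same direction)
Using classical velocity addition: v_total = v_object + v_platform
v_total = 18 + 14
v_total = 32 m/s

32 m/s


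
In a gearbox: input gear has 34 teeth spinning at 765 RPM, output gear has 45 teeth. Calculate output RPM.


Given: N1 = 34 teeth, w1 = 765 RPM, N2 = 45 teeth
Using N1*w1 = N2*w2
w2 = N1*w1 / N2
w2 = 34*765 / 45
w2 = 26010 / 45
w2 = 578 RPM

578 RPM


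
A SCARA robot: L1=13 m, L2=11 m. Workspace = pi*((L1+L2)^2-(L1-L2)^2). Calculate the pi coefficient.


Given: L1 = 13, L2 = 11
(L1+L2)^2 = (24)^2 = 576
(L1-L2)^2 = (2)^2 = 4
Difference = 576 - 4 = 572
This equals 4*L1*L2 = 4*13*11 = 572
Workspace area = 572*pi

572


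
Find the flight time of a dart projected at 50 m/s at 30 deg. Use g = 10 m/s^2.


Given: v0 = 50 m/s, theta = 30 deg, g = 10 m/s^2
sin(30) = 1/2
Using T = 2*v0*sin(theta) / g
T = 2*50*1/2 / 10
T = 50 / 10
T = 5 s

5 s


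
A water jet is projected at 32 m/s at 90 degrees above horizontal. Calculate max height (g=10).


Given: v0 = 32 m/s, theta = 90 deg, g = 10 m/s^2
sin^2(90) = 1
Using H = v0^2 * sin^2(theta) / (2*g)
H = 32^2 * 1 / (2*10)
H = 1024 * 1 / 20
H = 1024 / 20
H = 256/5 m

256/5 m


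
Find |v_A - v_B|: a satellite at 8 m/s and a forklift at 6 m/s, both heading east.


Given: v_A = 8 m/s east, v_B = 6 m/s east
Both move in the same direction; relative speed = |v_A - v_B|
|8 - 6| = |2|
= 2 m/s

2 m/s


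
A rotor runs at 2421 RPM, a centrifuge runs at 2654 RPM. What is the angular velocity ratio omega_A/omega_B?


Given: RPM_A = 2421, RPM_B = 2654
omega = 2*pi*RPM/60, so omega_A/omega_B = RPM_A / RPM_B
omega_A/omega_B = 2421 / 2654
omega_A/omega_B = 2421/2654

2421/2654


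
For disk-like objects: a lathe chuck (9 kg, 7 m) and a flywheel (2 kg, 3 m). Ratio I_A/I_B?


Given: M1=9 kg, R1=7 m, M2=2 kg, R2=3 m
For a disk: I = (1/2)*M*R^2, so I_A/I_B = (M1*R1^2)/(M2*R2^2)
M1*R1^2 = 9*49 = 441
M2*R2^2 = 2*9 = 18
I_A/I_B = 441/18 = 49/2

49/2


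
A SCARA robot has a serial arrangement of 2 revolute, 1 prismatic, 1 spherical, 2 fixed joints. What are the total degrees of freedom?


Given: serial robot with 2 revolute, 1 prismatic, 1 spherical, 2 fixed joints
DOF contribution per joint type: revolute=1, prismatic=1, spherical=3, fixed=0
DOF = 2*1 + 1*1 + 1*3 + 2*0
DOF = 6

6


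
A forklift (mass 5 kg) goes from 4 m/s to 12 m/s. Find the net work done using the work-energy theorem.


Given: m = 5 kg, v0 = 4 m/s, v = 12 m/s
Using W = (1/2)*m*(v^2 - v0^2)
v^2 = 12^2 = 144
v0^2 = 4^2 = 16
v^2 - v0^2 = 144 - 16 = 128
W = (1/2)*5*128 = 320 J

320 J


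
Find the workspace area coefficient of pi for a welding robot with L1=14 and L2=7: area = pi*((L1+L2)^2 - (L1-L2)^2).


Given: L1 = 14, L2 = 7
(L1+L2)^2 = (21)^2 = 441
(L1-L2)^2 = (7)^2 = 49
Difference = 441 - 49 = 392
This equals 4*L1*L2 = 4*14*7 = 392
Workspace area = 392*pi

392


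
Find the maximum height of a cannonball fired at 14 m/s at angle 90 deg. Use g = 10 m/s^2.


Given: v0 = 14 m/s, theta = 90 deg, g = 10 m/s^2
sin^2(90) = 1
Using H = v0^2 * sin^2(theta) / (2*g)
H = 14^2 * 1 / (2*10)
H = 196 * 1 / 20
H = 196 / 20
H = 49/5 m

49/5 m


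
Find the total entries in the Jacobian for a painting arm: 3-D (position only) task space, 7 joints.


Given: task space dimension = 3, joints = 7
Jacobian is a 3 x 7 matrix
Total entries = rows * columns
Total = 3 * 7
Total = 21

21


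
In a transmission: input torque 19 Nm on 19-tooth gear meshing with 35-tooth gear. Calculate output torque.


Given: N1 = 19, N2 = 35, T1 = 19 Nm
Using T2/T1 = N2/N1
T2 = T1 * N2 / N1
T2 = 19 * 35 / 19
T2 = 665 / 19
T2 = 35 Nm

35 Nm


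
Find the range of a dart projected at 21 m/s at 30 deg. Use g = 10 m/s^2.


Given: v0 = 21 m/s, theta = 30 deg, g = 10 m/s^2
sin(2*30) = sin(60) = sqrt(3)/2
Using R = v0^2 * sin(2*theta) / g
R = 21^2 * (sqrt(3)/2) / 10
R = 441 * sqrt(3) / 20
R = 441/20*sqrt(3) m

441/20*sqrt(3) m


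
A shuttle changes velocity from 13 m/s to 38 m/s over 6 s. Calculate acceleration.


Given: initial velocity v0 = 13 m/s, final velocity v = 38 m/s, time t = 6 s
Using a = (v - v0) / t
a = (38 - 13) / 6
a = 25 / 6
a = 25/6 m/s^2

25/6 m/s^2


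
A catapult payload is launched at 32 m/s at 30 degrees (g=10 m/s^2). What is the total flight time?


Given: v0 = 32 m/s, theta = 30 deg, g = 10 m/s^2
sin(30) = 1/2
Using T = 2*v0*sin(theta) / g
T = 2*32*1/2 / 10
T = 32 / 10
T = 16/5 s

16/5 s


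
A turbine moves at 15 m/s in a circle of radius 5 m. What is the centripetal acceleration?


Given: v = 15 m/s, r = 5 m
Using a_c = v^2 / r
a_c = 15^2 / 5
a_c = 225 / 5
a_c = 45 m/s^2

45 m/s^2


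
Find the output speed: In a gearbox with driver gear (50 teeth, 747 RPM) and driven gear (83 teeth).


Given: N1 = 50 teeth, w1 = 747 RPM, N2 = 83 teeth
Using N1*w1 = N2*w2
w2 = N1*w1 / N2
w2 = 50*747 / 83
w2 = 37350 / 83
w2 = 450 RPM

450 RPM


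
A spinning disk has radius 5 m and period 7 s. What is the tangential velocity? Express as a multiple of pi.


Given: radius r = 5 m, period T = 7 s
Using v = 2*pi*r / T
v = 2*pi*5 / 7
v = 10*pi / 7
v = 10/7*pi m/s

10/7*pi m/s


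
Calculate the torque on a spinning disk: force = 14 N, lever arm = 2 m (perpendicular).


Given: F = 14 N, r = 2 m, angle = 90 deg (perpendicular)
Using tau = F * r * sin(90)
sin(90) = 1
tau = 14 * 2 * 1
tau = 28 Nm

28 Nm


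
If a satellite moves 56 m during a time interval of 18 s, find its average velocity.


Given: distance d = 56 m, time t = 18 s
Using v = d / t
v = 56 / 18
v = 28/9 m/s

28/9 m/s


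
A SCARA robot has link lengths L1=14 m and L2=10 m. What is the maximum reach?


Given: L1 = 14 m, L2 = 10 m
For a 2-link planar arm, max reach = L1 + L2 (fully extended)
Max reach = 14 + 10
Max reach = 24 m

24 m


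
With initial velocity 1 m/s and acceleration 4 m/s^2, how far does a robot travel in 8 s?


Given: v0 = 1 m/s, a = 4 m/s^2, t = 8 s
Using s = v0*t + (1/2)*a*t^2
s = 1*8 + (1/2)*4*8^2
s = 8 + (1/2)*256
s = 8 + 128
s = 136

136 m


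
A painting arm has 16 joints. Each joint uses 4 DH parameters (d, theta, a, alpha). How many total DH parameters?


Given: 16 joints, 4 DH parameters per joint (d, theta, a, alpha)
Total DH parameters = number_of_joints * 4
Total = 16 * 4
Total = 64

64


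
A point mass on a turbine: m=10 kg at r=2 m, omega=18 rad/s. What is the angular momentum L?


Given: m = 10 kg, r = 2 m, omega = 18 rad/s
For a point mass: I = m*r^2
I = 10*2^2 = 10*4 = 40
L = I*omega = 40*18
L = 720 kg*m^2/s

720 kg*m^2/s


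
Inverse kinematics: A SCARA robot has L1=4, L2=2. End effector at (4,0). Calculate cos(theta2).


Given: L1 = 4, L2 = 2, target (x, y) = (4, 0)
Using cos(theta2) = (x^2 + y^2 - L1^2 - L2^2) / (2*L1*L2)
x^2 + y^2 = 4^2 + 0 = 16
L1^2 + L2^2 = 16 + 4 = 20
Numerator = 16 - 20 = -4
Denominator = 2*4*2 = 16
cos(theta2) = -4/16 = -1/4

-1/4


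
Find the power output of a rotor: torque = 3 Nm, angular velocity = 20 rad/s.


Given: tau = 3 Nm, omega = 20 rad/s
Using P = tau * omega
P = 3 * 20
P = 60 W

60 W


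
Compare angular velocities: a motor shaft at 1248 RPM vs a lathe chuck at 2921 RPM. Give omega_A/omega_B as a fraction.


Given: RPM_A = 1248, RPM_B = 2921
omega = 2*pi*RPM/60, so omega_A/omega_B = RPM_A / RPM_B
omega_A/omega_B = 1248 / 2921
omega_A/omega_B = 1248/2921

1248/2921


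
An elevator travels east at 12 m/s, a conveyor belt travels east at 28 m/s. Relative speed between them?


Given: v_A = 12 m/s east, v_B = 28 m/s east
Both move in the same direction; relative speed = |v_A - v_B|
|12 - 28| = |-16|
= 16 m/s

16 m/s


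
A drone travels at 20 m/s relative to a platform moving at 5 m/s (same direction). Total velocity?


Given: object velocity = 20 m/s, platform velocity = 5 m/s (same direction)
Using classical velocity addition: v_total = v_object + v_platform
v_total = 20 + 5
v_total = 25 m/s

25 m/s


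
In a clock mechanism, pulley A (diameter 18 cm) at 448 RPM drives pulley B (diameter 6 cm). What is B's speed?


Given: D1 = 18 cm, w1 = 448 RPM, D2 = 6 cm
Using D1*w1 = D2*w2
w2 = D1*w1 / D2
w2 = 18*448 / 6
w2 = 8064 / 6
w2 = 1344 RPM

1344 RPM


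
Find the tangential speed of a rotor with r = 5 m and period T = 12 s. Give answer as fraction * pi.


Given: radius r = 5 m, period T = 12 s
Using v = 2*pi*r / T
v = 2*pi*5 / 12
v = 10*pi / 12
v = 5/6*pi m/s

5/6*pi m/s


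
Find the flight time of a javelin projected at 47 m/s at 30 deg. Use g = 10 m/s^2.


Given: v0 = 47 m/s, theta = 30 deg, g = 10 m/s^2
sin(30) = 1/2
Using T = 2*v0*sin(theta) / g
T = 2*47*1/2 / 10
T = 47 / 10
T = 47/10 s

47/10 s


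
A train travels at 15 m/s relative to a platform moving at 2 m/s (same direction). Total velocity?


Given: object velocity = 15 m/s, platform velocity = 2 m/s (same direction)
Using classical velocity addition: v_total = v_object + v_platform
v_total = 15 + 2
v_total = 17 m/s

17 m/s


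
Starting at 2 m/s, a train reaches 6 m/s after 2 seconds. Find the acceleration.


Given: initial velocity v0 = 2 m/s, final velocity v = 6 m/s, time t = 2 s
Using a = (v - v0) / t
a = (6 - 2) / 2
a = 4 / 2
a = 2 m/s^2

2 m/s^2


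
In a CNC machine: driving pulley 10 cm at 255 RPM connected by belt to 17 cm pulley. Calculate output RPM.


Given: D1 = 10 cm, w1 = 255 RPM, D2 = 17 cm
Using D1*w1 = D2*w2
w2 = D1*w1 / D2
w2 = 10*255 / 17
w2 = 2550 / 17
w2 = 150 RPM

150 RPM


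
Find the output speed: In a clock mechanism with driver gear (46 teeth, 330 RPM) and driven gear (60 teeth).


Given: N1 = 46 teeth, w1 = 330 RPM, N2 = 60 teeth
Using N1*w1 = N2*w2
w2 = N1*w1 / N2
w2 = 46*330 / 60
w2 = 15180 / 60
w2 = 253 RPM

253 RPM


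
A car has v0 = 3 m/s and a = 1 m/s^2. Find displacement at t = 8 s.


Given: v0 = 3 m/s, a = 1 m/s^2, t = 8 s
Using s = v0*t + (1/2)*a*t^2
s = 3*8 + (1/2)*1*8^2
s = 24 + (1/2)*64
s = 24 + 32
s = 56

56 m


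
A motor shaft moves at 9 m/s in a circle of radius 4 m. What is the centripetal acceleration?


Given: v = 9 m/s, r = 4 m
Using a_c = v^2 / r
a_c = 9^2 / 4
a_c = 81 / 4
a_c = 81/4 m/s^2

81/4 m/s^2


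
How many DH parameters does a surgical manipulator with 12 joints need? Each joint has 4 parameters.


Given: 12 joints, 4 DH parameters per joint (d, theta, a, alpha)
Total DH parameters = number_of_joints * 4
Total = 12 * 4
Total = 48

48


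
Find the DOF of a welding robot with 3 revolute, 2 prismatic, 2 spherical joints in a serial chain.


Given: serial robot with 3 revolute, 2 prismatic, 2 spherical joints
DOF contribution per joint type: revolute=1, prismatic=1, spherical=3, fixed=0
DOF = 3*1 + 2*1 + 2*3
DOF = 11

11


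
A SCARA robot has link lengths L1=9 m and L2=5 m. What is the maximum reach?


Given: L1 = 9 m, L2 = 5 m
For a 2-link planar arm, max reach = L1 + L2 (fully extended)
Max reach = 9 + 5
Max reach = 14 m

14 m


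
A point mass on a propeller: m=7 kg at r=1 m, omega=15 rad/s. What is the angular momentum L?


Given: m = 7 kg, r = 1 m, omega = 15 rad/s
For a point mass: I = m*r^2
I = 7*1^2 = 7*1 = 7
L = I*omega = 7*15
L = 105 kg*m^2/s

105 kg*m^2/s


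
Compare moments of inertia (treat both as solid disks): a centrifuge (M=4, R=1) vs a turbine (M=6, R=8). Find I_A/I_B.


Given: M1=4 kg, R1=1 m, M2=6 kg, R2=8 m
For a disk: I = (1/2)*M*R^2, so I_A/I_B = (M1*R1^2)/(M2*R2^2)
M1*R1^2 = 4*1 = 4
M2*R2^2 = 6*64 = 384
I_A/I_B = 4/384 = 1/96

1/96


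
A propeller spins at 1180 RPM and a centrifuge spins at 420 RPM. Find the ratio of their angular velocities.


Given: RPM_A = 1180, RPM_B = 420
omega = 2*pi*RPM/60, so omega_A/omega_B = RPM_A / RPM_B
omega_A/omega_B = 1180 / 420
omega_A/omega_B = 59/21

59/21


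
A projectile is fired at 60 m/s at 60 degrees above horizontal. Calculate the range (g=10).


Given: v0 = 60 m/s, theta = 60 deg, g = 10 m/s^2
sin(2*60) = sin(120) = sqrt(3)/2
Using R = v0^2 * sin(2*theta) / g
R = 60^2 * (sqrt(3)/2) / 10
R = 3600 * sqrt(3) / 20
R = 180*sqrt(3) m

180*sqrt(3) m


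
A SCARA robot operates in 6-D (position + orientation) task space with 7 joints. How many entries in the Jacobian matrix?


Given: task space dimension = 6, joints = 7
Jacobian is a 6 x 7 matrix
Total entries = rows * columns
Total = 6 * 7
Total = 42

42
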